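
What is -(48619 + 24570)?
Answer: -73189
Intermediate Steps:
-(48619 + 24570) = -1*73189 = -73189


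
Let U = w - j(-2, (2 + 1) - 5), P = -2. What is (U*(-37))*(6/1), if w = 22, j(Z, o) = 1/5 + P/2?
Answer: -25308/5 ≈ -5061.6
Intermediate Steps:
j(Z, o) = -4/5 (j(Z, o) = 1/5 - 2/2 = 1*(1/5) - 2*1/2 = 1/5 - 1 = -4/5)
U = 114/5 (U = 22 - 1*(-4/5) = 22 + 4/5 = 114/5 ≈ 22.800)
(U*(-37))*(6/1) = ((114/5)*(-37))*(6/1) = -25308/5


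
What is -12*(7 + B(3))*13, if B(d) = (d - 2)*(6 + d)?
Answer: -2496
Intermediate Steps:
B(d) = (-2 + d)*(6 + d)
-12*(7 + B(3))*13 = -12*(7 + (-12 + 3**2 + 4*3))*13 = -12*(7 + (-12 + 9 + 12))*13 = -12*(7 + 9)*13 = -12*16*13 = -192*13 = -2496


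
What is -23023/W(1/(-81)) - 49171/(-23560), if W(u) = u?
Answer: 43936221451/23560 ≈ 1.8649e+6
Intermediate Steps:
-23023/W(1/(-81)) - 49171/(-23560) = -23023/(1/(-81)) - 49171/(-23560) = -23023/(-1/81) - 49171*(-1/23560) = -23023*(-81) + 49171/23560 = 1864863 + 49171/23560 = 43936221451/23560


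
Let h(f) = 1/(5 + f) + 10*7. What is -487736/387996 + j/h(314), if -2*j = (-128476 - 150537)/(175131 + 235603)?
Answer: -96876021965053/77363880038004 ≈ -1.2522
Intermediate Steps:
j = 12131/35716 (j = -(-128476 - 150537)/(2*(175131 + 235603)) = -(-279013)/(2*410734) = -1/2*(-12131/17858) = 12131/35716 ≈ 0.33965)
h(f) = 70 + 1/(5 + f) (h(f) = 1/(5 + f) + 70 = 70 + 1/(5 + f))
-487736/387996 + j/h(314) = -487736/387996 + 12131/(35716*(((351 + 70*314)/(5 + 314)))) = -487736*1/387996 + 12131/(35716*(((351 + 21980)/319))) = -121934/96999 + 12131/(35716*(((1/319)*22331))) = -121934/96999 + 12131/(35716*(22331/319)) = -121934/96999 + (12131/35716)*(319/22331) = -121934/96999 + 3869789/797573996 = -96876021965053/77363880038004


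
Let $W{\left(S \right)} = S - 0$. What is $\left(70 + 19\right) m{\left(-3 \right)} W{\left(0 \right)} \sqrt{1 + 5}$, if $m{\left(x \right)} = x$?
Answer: $0$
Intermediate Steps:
$W{\left(S \right)} = S$ ($W{\left(S \right)} = S + 0 = S$)
$\left(70 + 19\right) m{\left(-3 \right)} W{\left(0 \right)} \sqrt{1 + 5} = \left(70 + 19\right) \left(-3\right) 0 \sqrt{1 + 5} = 89 \cdot 0 \sqrt{6} = 89 \cdot 0 = 0$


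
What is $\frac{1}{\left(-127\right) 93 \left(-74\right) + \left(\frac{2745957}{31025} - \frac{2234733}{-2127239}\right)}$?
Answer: $\frac{65997589975}{57688728243823698} \approx 1.144 \cdot 10^{-6}$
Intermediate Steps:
$\frac{1}{\left(-127\right) 93 \left(-74\right) + \left(\frac{2745957}{31025} - \frac{2234733}{-2127239}\right)} = \frac{1}{\left(-11811\right) \left(-74\right) + \left(2745957 \cdot \frac{1}{31025} - - \frac{2234733}{2127239}\right)} = \frac{1}{874014 + \left(\frac{2745957}{31025} + \frac{2234733}{2127239}\right)} = \frac{1}{874014 + \frac{5910639414048}{65997589975}} = \frac{1}{\frac{57688728243823698}{65997589975}} = \frac{65997589975}{57688728243823698}$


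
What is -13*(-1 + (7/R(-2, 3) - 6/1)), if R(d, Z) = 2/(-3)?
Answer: 455/2 ≈ 227.50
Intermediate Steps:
R(d, Z) = -⅔ (R(d, Z) = 2*(-⅓) = -⅔)
-13*(-1 + (7/R(-2, 3) - 6/1)) = -13*(-1 + (7/(-⅔) - 6/1)) = -13*(-1 + (7*(-3/2) - 6*1)) = -13*(-1 + (-21/2 - 6)) = -13*(-1 - 33/2) = -13*(-35/2) = 455/2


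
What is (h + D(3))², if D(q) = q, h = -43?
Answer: 1600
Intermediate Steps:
(h + D(3))² = (-43 + 3)² = (-40)² = 1600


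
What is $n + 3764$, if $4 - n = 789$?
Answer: $2979$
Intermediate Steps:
$n = -785$ ($n = 4 - 789 = -785$)
$n + 3764 = -785 + 3764 = 2979$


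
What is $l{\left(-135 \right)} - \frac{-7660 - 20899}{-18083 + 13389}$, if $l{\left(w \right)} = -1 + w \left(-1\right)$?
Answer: $\frac{600437}{4694} \approx 127.92$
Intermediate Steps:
$l{\left(w \right)} = -1 - w$
$l{\left(-135 \right)} - \frac{-7660 - 20899}{-18083 + 13389} = \left(-1 - -135\right) - \frac{-7660 - 20899}{-18083 + 13389} = \left(-1 + 135\right) - - \frac{28559}{-4694} = 134 - \left(-28559\right) \left(- \frac{1}{4694}\right) = 134 - \frac{28559}{4694} = \frac{600437}{4694}$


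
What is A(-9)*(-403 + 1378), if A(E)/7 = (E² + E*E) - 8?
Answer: 1051050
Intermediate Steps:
A(E) = -56 + 14*E² (A(E) = 7*((E² + E*E) - 8) = 7*((E² + E²) - 8) = 7*(2*E² - 8) = 7*(-8 + 2*E²) = -56 + 14*E²)
A(-9)*(-403 + 1378) = (-56 + 14*(-9)²)*(-403 + 1378) = (-56 + 14*81)*975 = (-56 + 1134)*975 = 1078*975 = 1051050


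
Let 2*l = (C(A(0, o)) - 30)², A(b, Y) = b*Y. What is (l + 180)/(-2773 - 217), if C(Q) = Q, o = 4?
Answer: -63/299 ≈ -0.21070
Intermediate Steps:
A(b, Y) = Y*b
l = 450 (l = (4*0 - 30)²/2 = (0 - 30)²/2 = (½)*(-30)² = (½)*900 = 450)
(l + 180)/(-2773 - 217) = (450 + 180)/(-2773 - 217) = 630/(-2990) = 630*(-1/2990) = -63/299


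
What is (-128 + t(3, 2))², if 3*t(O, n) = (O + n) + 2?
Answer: 142129/9 ≈ 15792.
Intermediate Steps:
t(O, n) = ⅔ + O/3 + n/3 (t(O, n) = ((O + n) + 2)/3 = (2 + O + n)/3 = ⅔ + O/3 + n/3)
(-128 + t(3, 2))² = (-128 + (⅔ + (⅓)*3 + (⅓)*2))² = (-128 + (⅔ + 1 + ⅔))² = (-128 + 7/3)² = (-377/3)² = 142129/9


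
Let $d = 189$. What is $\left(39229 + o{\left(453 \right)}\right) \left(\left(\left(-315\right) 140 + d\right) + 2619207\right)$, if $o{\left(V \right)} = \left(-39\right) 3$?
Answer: $100724977152$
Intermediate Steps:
$o{\left(V \right)} = -117$
$\left(39229 + o{\left(453 \right)}\right) \left(\left(\left(-315\right) 140 + d\right) + 2619207\right) = \left(39229 - 117\right) \left(\left(\left(-315\right) 140 + 189\right) + 2619207\right) = 39112 \left(\left(-44100 + 189\right) + 2619207\right) = 39112 \left(-43911 + 2619207\right) = 39112 \cdot 2575296 = 100724977152$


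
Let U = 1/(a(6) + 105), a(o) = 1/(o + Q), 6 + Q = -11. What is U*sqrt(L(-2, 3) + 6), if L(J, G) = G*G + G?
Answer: 33*sqrt(2)/1154 ≈ 0.040441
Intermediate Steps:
Q = -17 (Q = -6 - 11 = -17)
a(o) = 1/(-17 + o) (a(o) = 1/(o - 17) = 1/(-17 + o))
L(J, G) = G + G**2 (L(J, G) = G**2 + G = G + G**2)
U = 11/1154 (U = 1/(1/(-17 + 6) + 105) = 1/(1/(-11) + 105) = 1/(-1/11 + 105) = 1/(1154/11) = 11/1154 ≈ 0.0095321)
U*sqrt(L(-2, 3) + 6) = 11*sqrt(3*(1 + 3) + 6)/1154 = 11*sqrt(3*4 + 6)/1154 = 11*sqrt(12 + 6)/1154 = 11*sqrt(18)/1154 = 11*(3*sqrt(2))/1154 = 33*sqrt(2)/1154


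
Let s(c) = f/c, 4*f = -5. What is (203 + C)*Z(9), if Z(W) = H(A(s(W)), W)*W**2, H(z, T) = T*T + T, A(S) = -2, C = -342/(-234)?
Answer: 19376820/13 ≈ 1.4905e+6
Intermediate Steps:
f = -5/4 (f = (1/4)*(-5) = -5/4 ≈ -1.2500)
s(c) = -5/(4*c)
C = 19/13 (C = -342*(-1/234) = 19/13 ≈ 1.4615)
H(z, T) = T + T**2 (H(z, T) = T**2 + T = T + T**2)
Z(W) = W**3*(1 + W) (Z(W) = (W*(1 + W))*W**2 = W**3*(1 + W))
(203 + C)*Z(9) = (203 + 19/13)*(9**3*(1 + 9)) = 2658*(729*10)/13 = (2658/13)*7290 = 19376820/13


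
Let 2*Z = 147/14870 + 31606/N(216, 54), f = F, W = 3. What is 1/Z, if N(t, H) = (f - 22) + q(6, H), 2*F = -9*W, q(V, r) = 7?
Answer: -1695180/939954061 ≈ -0.0018035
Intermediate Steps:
F = -27/2 (F = (-9*3)/2 = (½)*(-27) = -27/2 ≈ -13.500)
f = -27/2 ≈ -13.500
N(t, H) = -57/2 (N(t, H) = (-27/2 - 22) + 7 = -71/2 + 7 = -57/2)
Z = -939954061/1695180 (Z = (147/14870 + 31606/(-57/2))/2 = (147*(1/14870) + 31606*(-2/57))/2 = (147/14870 - 63212/57)/2 = (½)*(-939954061/847590) = -939954061/1695180 ≈ -554.49)
1/Z = 1/(-939954061/1695180) = -1695180/939954061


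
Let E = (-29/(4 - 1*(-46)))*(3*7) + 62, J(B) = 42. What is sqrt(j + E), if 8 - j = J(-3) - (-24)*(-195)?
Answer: sqrt(469582)/10 ≈ 68.526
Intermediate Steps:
j = 4646 (j = 8 - (42 - (-24)*(-195)) = 8 - (42 - 1*4680) = 8 - (42 - 4680) = 8 - 1*(-4638) = 8 + 4638 = 4646)
E = 2491/50 (E = -29/(4 + 46)*21 + 62 = -29/50*21 + 62 = -609/50 + 62 = 2491/50 ≈ 49.820)
sqrt(j + E) = sqrt(4646 + 2491/50) = sqrt(234791/50) = sqrt(469582)/10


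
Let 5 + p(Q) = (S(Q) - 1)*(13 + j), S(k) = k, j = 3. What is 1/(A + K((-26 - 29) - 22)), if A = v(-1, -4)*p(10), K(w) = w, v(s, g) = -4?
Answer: -1/633 ≈ -0.0015798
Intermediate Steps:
p(Q) = -21 + 16*Q (p(Q) = -5 + (Q - 1)*(13 + 3) = -5 + (-1 + Q)*16 = -5 + (-16 + 16*Q) = -21 + 16*Q)
A = -556 (A = -4*(-21 + 16*10) = -4*(-21 + 160) = -4*139 = -556)
1/(A + K((-26 - 29) - 22)) = 1/(-556 + ((-26 - 29) - 22)) = 1/(-556 + (-55 - 22)) = 1/(-556 - 77) = 1/(-633) = -1/633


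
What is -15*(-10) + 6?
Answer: 156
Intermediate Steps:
-15*(-10) + 6 = 150 + 6 = 156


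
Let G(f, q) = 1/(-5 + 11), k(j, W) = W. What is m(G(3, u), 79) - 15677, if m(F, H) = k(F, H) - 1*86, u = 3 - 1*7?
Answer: -15684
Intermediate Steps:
u = -4 (u = 3 - 7 = -4)
G(f, q) = ⅙ (G(f, q) = 1/6 = ⅙)
m(F, H) = -86 + H (m(F, H) = H - 1*86 = H - 86 = -86 + H)
m(G(3, u), 79) - 15677 = (-86 + 79) - 15677 = -7 - 15677 = -15684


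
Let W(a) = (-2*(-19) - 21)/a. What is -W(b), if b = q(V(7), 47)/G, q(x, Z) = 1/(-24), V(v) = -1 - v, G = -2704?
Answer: -1103232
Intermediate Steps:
q(x, Z) = -1/24
b = 1/64896 (b = -1/24/(-2704) = -1/24*(-1/2704) = 1/64896 ≈ 1.5409e-5)
W(a) = 17/a (W(a) = (38 - 21)/a = 17/a)
-W(b) = -17/1/64896 = -17*64896 = -1*1103232 = -1103232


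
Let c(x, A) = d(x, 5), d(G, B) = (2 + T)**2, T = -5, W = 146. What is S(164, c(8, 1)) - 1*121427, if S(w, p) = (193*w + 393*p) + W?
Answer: -86092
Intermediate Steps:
d(G, B) = 9 (d(G, B) = (2 - 5)**2 = (-3)**2 = 9)
c(x, A) = 9
S(w, p) = 146 + 193*w + 393*p (S(w, p) = (193*w + 393*p) + 146 = 146 + 193*w + 393*p)
S(164, c(8, 1)) - 1*121427 = (146 + 193*164 + 393*9) - 1*121427 = (146 + 31652 + 3537) - 121427 = 35335 - 121427 = -86092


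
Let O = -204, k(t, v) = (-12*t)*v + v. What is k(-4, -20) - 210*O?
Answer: 41860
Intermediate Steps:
k(t, v) = v - 12*t*v (k(t, v) = -12*t*v + v = v - 12*t*v)
k(-4, -20) - 210*O = -20*(1 - 12*(-4)) - 210*(-204) = -20*(1 + 48) + 42840 = -20*49 + 42840 = -980 + 42840 = 41860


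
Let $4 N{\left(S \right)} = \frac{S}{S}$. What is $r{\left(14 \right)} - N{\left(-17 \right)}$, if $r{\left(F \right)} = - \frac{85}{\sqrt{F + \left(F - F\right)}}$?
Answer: $- \frac{1}{4} - \frac{85 \sqrt{14}}{14} \approx -22.967$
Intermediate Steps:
$r{\left(F \right)} = - \frac{85}{\sqrt{F}}$ ($r{\left(F \right)} = - \frac{85}{\sqrt{F + 0}} = - \frac{85}{\sqrt{F}}$)
$N{\left(S \right)} = \frac{1}{4}$ ($N{\left(S \right)} = \frac{S \frac{1}{S}}{4} = \frac{1}{4} \cdot 1 = \frac{1}{4}$)
$r{\left(14 \right)} - N{\left(-17 \right)} = - \frac{85}{\sqrt{14}} - \frac{1}{4} = - 85 \frac{\sqrt{14}}{14} - \frac{1}{4} = - \frac{85 \sqrt{14}}{14} - \frac{1}{4} = - \frac{1}{4} - \frac{85 \sqrt{14}}{14}$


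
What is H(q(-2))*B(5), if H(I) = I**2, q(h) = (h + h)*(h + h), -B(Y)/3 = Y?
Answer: -3840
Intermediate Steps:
B(Y) = -3*Y
q(h) = 4*h**2 (q(h) = (2*h)*(2*h) = 4*h**2)
H(q(-2))*B(5) = (4*(-2)**2)**2*(-3*5) = (4*4)**2*(-15) = 16**2*(-15) = 256*(-15) = -3840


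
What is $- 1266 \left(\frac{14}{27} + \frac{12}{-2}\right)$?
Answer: $\frac{62456}{9} \approx 6939.6$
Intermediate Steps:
$- 1266 \left(\frac{14}{27} + \frac{12}{-2}\right) = - 1266 \left(14 \cdot \frac{1}{27} + 12 \left(- \frac{1}{2}\right)\right) = - 1266 \left(\frac{14}{27} - 6\right) = \left(-1266\right) \left(- \frac{148}{27}\right) = \frac{62456}{9}$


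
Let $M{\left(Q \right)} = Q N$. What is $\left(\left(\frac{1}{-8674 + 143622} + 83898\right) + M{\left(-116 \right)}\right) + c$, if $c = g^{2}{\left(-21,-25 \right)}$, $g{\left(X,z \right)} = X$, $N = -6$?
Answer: $\frac{11475303181}{134948} \approx 85035.0$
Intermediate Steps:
$c = 441$ ($c = \left(-21\right)^{2} = 441$)
$M{\left(Q \right)} = - 6 Q$ ($M{\left(Q \right)} = Q \left(-6\right) = - 6 Q$)
$\left(\left(\frac{1}{-8674 + 143622} + 83898\right) + M{\left(-116 \right)}\right) + c = \left(\left(\frac{1}{-8674 + 143622} + 83898\right) - -696\right) + 441 = \left(\left(\frac{1}{134948} + 83898\right) + 696\right) + 441 = \left(\frac{11321867305}{134948} + 696\right) + 441 = \frac{11415791113}{134948} + 441 = \frac{11475303181}{134948}$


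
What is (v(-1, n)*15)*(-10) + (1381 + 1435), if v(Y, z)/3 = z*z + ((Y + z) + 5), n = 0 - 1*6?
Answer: -12484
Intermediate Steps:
n = -6 (n = 0 - 6 = -6)
v(Y, z) = 15 + 3*Y + 3*z + 3*z**2 (v(Y, z) = 3*(z*z + ((Y + z) + 5)) = 3*(z**2 + (5 + Y + z)) = 3*(5 + Y + z + z**2) = 15 + 3*Y + 3*z + 3*z**2)
(v(-1, n)*15)*(-10) + (1381 + 1435) = ((15 + 3*(-1) + 3*(-6) + 3*(-6)**2)*15)*(-10) + (1381 + 1435) = ((15 - 3 - 18 + 3*36)*15)*(-10) + 2816 = ((15 - 3 - 18 + 108)*15)*(-10) + 2816 = (102*15)*(-10) + 2816 = 1530*(-10) + 2816 = -15300 + 2816 = -12484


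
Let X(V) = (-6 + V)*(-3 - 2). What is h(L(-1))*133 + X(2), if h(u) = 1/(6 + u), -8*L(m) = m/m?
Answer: 2004/47 ≈ 42.638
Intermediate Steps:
L(m) = -⅛ (L(m) = -m/(8*m) = -⅛*1 = -⅛)
X(V) = 30 - 5*V (X(V) = (-6 + V)*(-5) = 30 - 5*V)
h(L(-1))*133 + X(2) = 133/(6 - ⅛) + (30 - 5*2) = 133/(47/8) + (30 - 10) = (8/47)*133 + 20 = 1064/47 + 20 = 2004/47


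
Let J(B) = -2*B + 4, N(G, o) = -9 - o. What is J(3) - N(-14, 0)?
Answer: 7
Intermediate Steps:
J(B) = 4 - 2*B
J(3) - N(-14, 0) = (4 - 2*3) - (-9 - 1*0) = (4 - 6) - (-9 + 0) = -2 - 1*(-9) = -2 + 9 = 7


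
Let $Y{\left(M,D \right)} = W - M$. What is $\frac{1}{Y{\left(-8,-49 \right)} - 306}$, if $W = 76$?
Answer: $- \frac{1}{222} \approx -0.0045045$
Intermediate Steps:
$Y{\left(M,D \right)} = 76 - M$
$\frac{1}{Y{\left(-8,-49 \right)} - 306} = \frac{1}{\left(76 - -8\right) - 306} = \frac{1}{\left(76 + 8\right) - 306} = \frac{1}{84 - 306} = \frac{1}{-222} = - \frac{1}{222}$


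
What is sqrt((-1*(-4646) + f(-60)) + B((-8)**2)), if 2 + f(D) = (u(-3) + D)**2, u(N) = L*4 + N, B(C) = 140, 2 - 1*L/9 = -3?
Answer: 7*sqrt(377) ≈ 135.92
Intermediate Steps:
L = 45 (L = 18 - 9*(-3) = 18 + 27 = 45)
u(N) = 180 + N (u(N) = 45*4 + N = 180 + N)
f(D) = -2 + (177 + D)**2 (f(D) = -2 + ((180 - 3) + D)**2 = -2 + (177 + D)**2)
sqrt((-1*(-4646) + f(-60)) + B((-8)**2)) = sqrt((-1*(-4646) + (-2 + (177 - 60)**2)) + 140) = sqrt((4646 + (-2 + 117**2)) + 140) = sqrt((4646 + (-2 + 13689)) + 140) = sqrt((4646 + 13687) + 140) = sqrt(18333 + 140) = sqrt(18473) = 7*sqrt(377)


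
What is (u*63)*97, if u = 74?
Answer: 452214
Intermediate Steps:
(u*63)*97 = (74*63)*97 = 4662*97 = 452214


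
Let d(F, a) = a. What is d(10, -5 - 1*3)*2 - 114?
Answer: -130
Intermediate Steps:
d(10, -5 - 1*3)*2 - 114 = (-5 - 1*3)*2 - 114 = (-5 - 3)*2 - 114 = -8*2 - 114 = -16 - 114 = -130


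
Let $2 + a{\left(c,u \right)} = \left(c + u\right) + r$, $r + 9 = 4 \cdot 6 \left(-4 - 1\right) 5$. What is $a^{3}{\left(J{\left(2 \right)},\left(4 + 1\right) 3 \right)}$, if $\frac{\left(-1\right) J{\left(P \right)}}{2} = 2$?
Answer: $-216000000$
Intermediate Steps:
$J{\left(P \right)} = -4$ ($J{\left(P \right)} = \left(-2\right) 2 = -4$)
$r = -609$ ($r = -9 + 4 \cdot 6 \left(-4 - 1\right) 5 = -9 + 4 \cdot 6 \left(-5\right) 5 = -9 + 4 \left(-30\right) 5 = -9 - 600 = -609$)
$a{\left(c,u \right)} = -611 + c + u$ ($a{\left(c,u \right)} = -2 - \left(609 - c - u\right) = -2 + \left(-609 + c + u\right) = -611 + c + u$)
$a^{3}{\left(J{\left(2 \right)},\left(4 + 1\right) 3 \right)} = \left(-611 - 4 + \left(4 + 1\right) 3\right)^{3} = \left(-611 - 4 + 5 \cdot 3\right)^{3} = \left(-611 - 4 + 15\right)^{3} = \left(-600\right)^{3} = -216000000$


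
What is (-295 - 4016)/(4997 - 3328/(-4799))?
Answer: -20688489/23983931 ≈ -0.86260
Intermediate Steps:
(-295 - 4016)/(4997 - 3328/(-4799)) = -4311/(4997 - 3328*(-1/4799)) = -4311/(4997 + 3328/4799) = -4311/23983931/4799 = -4311*4799/23983931 = -20688489/23983931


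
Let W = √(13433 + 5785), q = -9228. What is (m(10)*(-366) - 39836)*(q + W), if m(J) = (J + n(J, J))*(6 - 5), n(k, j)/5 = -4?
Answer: 333832128 - 36176*√19218 ≈ 3.2882e+8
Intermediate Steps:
n(k, j) = -20 (n(k, j) = 5*(-4) = -20)
m(J) = -20 + J (m(J) = (J - 20)*(6 - 5) = (-20 + J)*1 = -20 + J)
W = √19218 ≈ 138.63
(m(10)*(-366) - 39836)*(q + W) = ((-20 + 10)*(-366) - 39836)*(-9228 + √19218) = (-10*(-366) - 39836)*(-9228 + √19218) = (3660 - 39836)*(-9228 + √19218) = -36176*(-9228 + √19218) = 333832128 - 36176*√19218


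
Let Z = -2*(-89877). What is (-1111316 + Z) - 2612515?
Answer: -3544077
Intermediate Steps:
Z = 179754
(-1111316 + Z) - 2612515 = (-1111316 + 179754) - 2612515 = -931562 - 2612515 = -3544077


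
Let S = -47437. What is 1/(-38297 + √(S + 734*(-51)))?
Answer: -38297/1466745080 - I*√84871/1466745080 ≈ -2.611e-5 - 1.9862e-7*I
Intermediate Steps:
1/(-38297 + √(S + 734*(-51))) = 1/(-38297 + √(-47437 + 734*(-51))) = 1/(-38297 + √(-47437 - 37434)) = 1/(-38297 + √(-84871)) = 1/(-38297 + I*√84871)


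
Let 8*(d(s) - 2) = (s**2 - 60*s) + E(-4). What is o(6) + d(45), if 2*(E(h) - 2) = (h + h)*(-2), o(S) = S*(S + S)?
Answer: -73/8 ≈ -9.1250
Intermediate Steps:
o(S) = 2*S**2 (o(S) = S*(2*S) = 2*S**2)
E(h) = 2 - 2*h (E(h) = 2 + ((h + h)*(-2))/2 = 2 + ((2*h)*(-2))/2 = 2 + (-4*h)/2 = 2 - 2*h)
d(s) = 13/4 - 15*s/2 + s**2/8 (d(s) = 2 + ((s**2 - 60*s) + (2 - 2*(-4)))/8 = 2 + ((s**2 - 60*s) + (2 + 8))/8 = 2 + ((s**2 - 60*s) + 10)/8 = 2 + (10 + s**2 - 60*s)/8 = 2 + (5/4 - 15*s/2 + s**2/8) = 13/4 - 15*s/2 + s**2/8)
o(6) + d(45) = 2*6**2 + (13/4 - 15/2*45 + (1/8)*45**2) = 2*36 + (13/4 - 675/2 + (1/8)*2025) = 72 + (13/4 - 675/2 + 2025/8) = 72 - 649/8 = -73/8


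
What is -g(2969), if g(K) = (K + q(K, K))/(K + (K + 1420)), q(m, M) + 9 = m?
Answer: -5929/7358 ≈ -0.80579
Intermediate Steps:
q(m, M) = -9 + m
g(K) = (-9 + 2*K)/(1420 + 2*K) (g(K) = (K + (-9 + K))/(K + (K + 1420)) = (-9 + 2*K)/(K + (1420 + K)) = (-9 + 2*K)/(1420 + 2*K))
-g(2969) = -(-9/2 + 2969)/(710 + 2969) = -5929/(3679*2) = -1*5929/7358 = -5929/7358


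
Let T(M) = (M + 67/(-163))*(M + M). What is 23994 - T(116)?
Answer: -460090/163 ≈ -2822.6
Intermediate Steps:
T(M) = 2*M*(-67/163 + M) (T(M) = (M + 67*(-1/163))*(2*M) = (M - 67/163)*(2*M) = (-67/163 + M)*(2*M) = 2*M*(-67/163 + M))
23994 - T(116) = 23994 - 2*116*(-67 + 163*116)/163 = 23994 - 2*116*(-67 + 18908)/163 = 23994 - 2*116*18841/163 = 23994 - 1*4371112/163 = 23994 - 4371112/163 = -460090/163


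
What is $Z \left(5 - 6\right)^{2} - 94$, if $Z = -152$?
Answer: $-246$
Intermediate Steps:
$Z \left(5 - 6\right)^{2} - 94 = - 152 \left(5 - 6\right)^{2} - 94 = - 152 \left(-1\right)^{2} - 94 = \left(-152\right) 1 - 94 = -152 - 94 = -246$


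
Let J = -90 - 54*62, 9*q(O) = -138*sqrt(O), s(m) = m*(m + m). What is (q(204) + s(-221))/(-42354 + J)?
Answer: -48841/22896 + 23*sqrt(51)/34344 ≈ -2.1284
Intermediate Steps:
s(m) = 2*m**2 (s(m) = m*(2*m) = 2*m**2)
q(O) = -46*sqrt(O)/3 (q(O) = (-138*sqrt(O))/9 = -46*sqrt(O)/3)
J = -3438 (J = -90 - 3348 = -3438)
(q(204) + s(-221))/(-42354 + J) = (-92*sqrt(51)/3 + 2*(-221)**2)/(-42354 - 3438) = (-92*sqrt(51)/3 + 2*48841)/(-45792) = (-92*sqrt(51)/3 + 97682)*(-1/45792) = (97682 - 92*sqrt(51)/3)*(-1/45792) = -48841/22896 + 23*sqrt(51)/34344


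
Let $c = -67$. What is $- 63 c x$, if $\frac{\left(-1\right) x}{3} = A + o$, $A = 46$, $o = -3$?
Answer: $-544509$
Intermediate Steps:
$x = -129$ ($x = - 3 \left(46 - 3\right) = \left(-3\right) 43 = -129$)
$- 63 c x = \left(-63\right) \left(-67\right) \left(-129\right) = 4221 \left(-129\right) = -544509$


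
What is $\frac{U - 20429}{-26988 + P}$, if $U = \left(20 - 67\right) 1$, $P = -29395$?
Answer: $\frac{20476}{56383} \approx 0.36316$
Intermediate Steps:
$U = -47$ ($U = \left(-47\right) 1 = -47$)
$\frac{U - 20429}{-26988 + P} = \frac{-47 - 20429}{-26988 - 29395} = - \frac{20476}{-56383} = \left(-20476\right) \left(- \frac{1}{56383}\right) = \frac{20476}{56383}$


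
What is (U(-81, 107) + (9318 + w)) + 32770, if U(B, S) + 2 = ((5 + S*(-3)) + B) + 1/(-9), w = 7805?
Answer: 445445/9 ≈ 49494.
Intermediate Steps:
U(B, S) = 26/9 + B - 3*S (U(B, S) = -2 + (((5 + S*(-3)) + B) + 1/(-9)) = -2 + (((5 - 3*S) + B) - 1/9) = -2 + ((5 + B - 3*S) - 1/9) = -2 + (44/9 + B - 3*S) = 26/9 + B - 3*S)
(U(-81, 107) + (9318 + w)) + 32770 = ((26/9 - 81 - 3*107) + (9318 + 7805)) + 32770 = ((26/9 - 81 - 321) + 17123) + 32770 = (-3592/9 + 17123) + 32770 = 150515/9 + 32770 = 445445/9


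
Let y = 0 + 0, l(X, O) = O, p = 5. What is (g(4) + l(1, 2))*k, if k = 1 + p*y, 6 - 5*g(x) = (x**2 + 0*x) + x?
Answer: -4/5 ≈ -0.80000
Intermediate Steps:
y = 0
g(x) = 6/5 - x/5 - x**2/5 (g(x) = 6/5 - ((x**2 + 0*x) + x)/5 = 6/5 - ((x**2 + 0) + x)/5 = 6/5 - (x**2 + x)/5 = 6/5 - (x + x**2)/5 = 6/5 + (-x/5 - x**2/5) = 6/5 - x/5 - x**2/5)
k = 1 (k = 1 + 5*0 = 1 + 0 = 1)
(g(4) + l(1, 2))*k = ((6/5 - 1/5*4 - 1/5*4**2) + 2)*1 = ((6/5 - 4/5 - 1/5*16) + 2)*1 = ((6/5 - 4/5 - 16/5) + 2)*1 = (-14/5 + 2)*1 = -4/5*1 = -4/5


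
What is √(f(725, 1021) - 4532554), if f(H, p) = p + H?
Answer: 2*I*√1132702 ≈ 2128.6*I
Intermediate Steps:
f(H, p) = H + p
√(f(725, 1021) - 4532554) = √((725 + 1021) - 4532554) = √(1746 - 4532554) = √(-4530808) = 2*I*√1132702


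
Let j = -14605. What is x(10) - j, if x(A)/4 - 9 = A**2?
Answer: 15041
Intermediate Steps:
x(A) = 36 + 4*A**2
x(10) - j = (36 + 4*10**2) - 1*(-14605) = (36 + 4*100) + 14605 = (36 + 400) + 14605 = 436 + 14605 = 15041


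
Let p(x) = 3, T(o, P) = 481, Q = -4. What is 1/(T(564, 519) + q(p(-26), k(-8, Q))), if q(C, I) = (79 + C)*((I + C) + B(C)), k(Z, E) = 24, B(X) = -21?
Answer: 1/973 ≈ 0.0010277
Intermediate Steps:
q(C, I) = (79 + C)*(-21 + C + I) (q(C, I) = (79 + C)*((I + C) - 21) = (79 + C)*((C + I) - 21) = (79 + C)*(-21 + C + I))
1/(T(564, 519) + q(p(-26), k(-8, Q))) = 1/(481 + (-1659 + 3² + 58*3 + 79*24 + 3*24)) = 1/(481 + (-1659 + 9 + 174 + 1896 + 72)) = 1/(481 + 492) = 1/973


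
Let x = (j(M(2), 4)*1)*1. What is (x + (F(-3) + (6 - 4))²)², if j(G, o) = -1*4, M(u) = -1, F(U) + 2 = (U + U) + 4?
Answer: 0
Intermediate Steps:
F(U) = 2 + 2*U (F(U) = -2 + ((U + U) + 4) = -2 + (2*U + 4) = -2 + (4 + 2*U) = 2 + 2*U)
j(G, o) = -4
x = -4 (x = -4*1*1 = -4*1 = -4)
(x + (F(-3) + (6 - 4))²)² = (-4 + ((2 + 2*(-3)) + (6 - 4))²)² = (-4 + ((2 - 6) + 2)²)² = (-4 + (-4 + 2)²)² = (-4 + (-2)²)² = (-4 + 4)² = 0² = 0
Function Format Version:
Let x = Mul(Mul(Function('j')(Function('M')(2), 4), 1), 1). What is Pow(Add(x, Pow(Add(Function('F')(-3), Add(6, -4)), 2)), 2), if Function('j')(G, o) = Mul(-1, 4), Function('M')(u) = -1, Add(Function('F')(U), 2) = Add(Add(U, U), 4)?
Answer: 0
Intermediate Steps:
Function('F')(U) = Add(2, Mul(2, U)) (Function('F')(U) = Add(-2, Add(Add(U, U), 4)) = Add(-2, Add(Mul(2, U), 4)) = Add(-2, Add(4, Mul(2, U))) = Add(2, Mul(2, U)))
Function('j')(G, o) = -4
x = -4 (x = Mul(Mul(-4, 1), 1) = Mul(-4, 1) = -4)
Pow(Add(x, Pow(Add(Function('F')(-3), Add(6, -4)), 2)), 2) = Pow(Add(-4, Pow(Add(Add(2, Mul(2, -3)), Add(6, -4)), 2)), 2) = Pow(Add(-4, Pow(Add(Add(2, -6), 2), 2)), 2) = Pow(Add(-4, Pow(Add(-4, 2), 2)), 2) = Pow(Add(-4, Pow(-2, 2)), 2) = Pow(Add(-4, 4), 2) = Pow(0, 2) = 0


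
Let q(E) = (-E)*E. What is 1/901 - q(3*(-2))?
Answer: 32437/901 ≈ 36.001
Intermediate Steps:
q(E) = -E²
1/901 - q(3*(-2)) = 1/901 - (-1)*(3*(-2))² = 1/901 - (-1)*(-6)² = 1/901 - (-1)*36 = 1/901 - 1*(-36) = 1/901 + 36 = 32437/901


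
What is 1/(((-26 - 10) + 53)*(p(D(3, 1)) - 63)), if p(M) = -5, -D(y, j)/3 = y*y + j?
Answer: -1/1156 ≈ -0.00086505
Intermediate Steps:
D(y, j) = -3*j - 3*y**2 (D(y, j) = -3*(y*y + j) = -3*(y**2 + j) = -3*(j + y**2) = -3*j - 3*y**2)
1/(((-26 - 10) + 53)*(p(D(3, 1)) - 63)) = 1/(((-26 - 10) + 53)*(-5 - 63)) = 1/((-36 + 53)*(-68)) = 1/(17*(-68)) = 1/(-1156) = -1/1156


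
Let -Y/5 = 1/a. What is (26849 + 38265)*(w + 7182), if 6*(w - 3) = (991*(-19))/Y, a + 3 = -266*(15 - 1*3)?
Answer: -130104511299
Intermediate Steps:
a = -3195 (a = -3 - 266*(15 - 1*3) = -3 - 266*(15 - 3) = -3 - 266*12 = -3 - 3192 = -3195)
Y = 1/639 (Y = -5/(-3195) = -5*(-1/3195) = 1/639 ≈ 0.0015649)
w = -4010571/2 (w = 3 + ((991*(-19))/(1/639))/6 = 3 + (-18829*639)/6 = 3 + (⅙)*(-12031731) = 3 - 4010577/2 = -4010571/2 ≈ -2.0053e+6)
(26849 + 38265)*(w + 7182) = (26849 + 38265)*(-4010571/2 + 7182) = 65114*(-3996207/2) = -130104511299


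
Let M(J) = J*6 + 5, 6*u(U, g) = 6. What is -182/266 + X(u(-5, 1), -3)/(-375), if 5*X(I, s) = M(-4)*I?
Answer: -24014/35625 ≈ -0.67408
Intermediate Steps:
u(U, g) = 1 (u(U, g) = (1/6)*6 = 1)
M(J) = 5 + 6*J (M(J) = 6*J + 5 = 5 + 6*J)
X(I, s) = -19*I/5 (X(I, s) = ((5 + 6*(-4))*I)/5 = ((5 - 24)*I)/5 = (-19*I)/5 = -19*I/5)
-182/266 + X(u(-5, 1), -3)/(-375) = -182/266 - 19/5*1/(-375) = -182*1/266 - 19/5*(-1/375) = -13/19 + 19/1875 = -24014/35625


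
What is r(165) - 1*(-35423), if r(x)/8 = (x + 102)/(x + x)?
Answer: 1948621/55 ≈ 35430.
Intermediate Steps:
r(x) = 4*(102 + x)/x (r(x) = 8*((x + 102)/(x + x)) = 8*((102 + x)/((2*x))) = 8*((102 + x)*(1/(2*x))) = 8*((102 + x)/(2*x)) = 4*(102 + x)/x)
r(165) - 1*(-35423) = (4 + 408/165) - 1*(-35423) = (4 + 408*(1/165)) + 35423 = (4 + 136/55) + 35423 = 356/55 + 35423 = 1948621/55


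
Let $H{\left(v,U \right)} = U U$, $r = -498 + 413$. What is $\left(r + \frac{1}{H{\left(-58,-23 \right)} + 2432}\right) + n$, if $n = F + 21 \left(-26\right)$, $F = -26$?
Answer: $- \frac{1945376}{2961} \approx -657.0$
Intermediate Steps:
$r = -85$
$H{\left(v,U \right)} = U^{2}$
$n = -572$ ($n = -26 + 21 \left(-26\right) = -26 - 546 = -572$)
$\left(r + \frac{1}{H{\left(-58,-23 \right)} + 2432}\right) + n = \left(-85 + \frac{1}{\left(-23\right)^{2} + 2432}\right) - 572 = \left(-85 + \frac{1}{529 + 2432}\right) - 572 = \left(-85 + \frac{1}{2961}\right) - 572 = - \frac{251684}{2961} - 572 = - \frac{1945376}{2961}$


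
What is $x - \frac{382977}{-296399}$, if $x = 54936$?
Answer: $\frac{16283358441}{296399} \approx 54937.0$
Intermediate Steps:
$x - \frac{382977}{-296399} = 54936 - \frac{382977}{-296399} = 54936 - - \frac{382977}{296399} = 54936 + \frac{382977}{296399} = \frac{16283358441}{296399}$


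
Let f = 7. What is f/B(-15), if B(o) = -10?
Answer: -7/10 ≈ -0.70000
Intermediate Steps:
f/B(-15) = 7/(-10) = 7*(-⅒) = -7/10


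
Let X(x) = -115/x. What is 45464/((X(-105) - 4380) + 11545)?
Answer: 119343/18811 ≈ 6.3443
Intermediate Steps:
45464/((X(-105) - 4380) + 11545) = 45464/((-115/(-105) - 4380) + 11545) = 45464/((-115*(-1/105) - 4380) + 11545) = 45464/((23/21 - 4380) + 11545) = 45464/(-91957/21 + 11545) = 45464/(150488/21) = 45464*(21/150488) = 119343/18811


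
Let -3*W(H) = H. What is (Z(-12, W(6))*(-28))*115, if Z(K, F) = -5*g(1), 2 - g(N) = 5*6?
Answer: -450800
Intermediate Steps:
g(N) = -28 (g(N) = 2 - 5*6 = 2 - 1*30 = 2 - 30 = -28)
W(H) = -H/3
Z(K, F) = 140 (Z(K, F) = -5*(-28) = 140)
(Z(-12, W(6))*(-28))*115 = (140*(-28))*115 = -3920*115 = -450800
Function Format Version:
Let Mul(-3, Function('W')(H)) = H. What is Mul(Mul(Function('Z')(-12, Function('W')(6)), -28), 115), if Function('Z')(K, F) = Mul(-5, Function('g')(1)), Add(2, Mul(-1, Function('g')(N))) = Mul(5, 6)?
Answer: -450800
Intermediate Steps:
Function('g')(N) = -28 (Function('g')(N) = Add(2, Mul(-1, Mul(5, 6))) = Add(2, Mul(-1, 30)) = Add(2, -30) = -28)
Function('W')(H) = Mul(Rational(-1, 3), H)
Function('Z')(K, F) = 140 (Function('Z')(K, F) = Mul(-5, -28) = 140)
Mul(Mul(Function('Z')(-12, Function('W')(6)), -28), 115) = Mul(Mul(140, -28), 115) = Mul(-3920, 115) = -450800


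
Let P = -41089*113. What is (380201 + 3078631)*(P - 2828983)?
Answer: -25844531057280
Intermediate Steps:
P = -4643057
(380201 + 3078631)*(P - 2828983) = (380201 + 3078631)*(-4643057 - 2828983) = 3458832*(-7472040) = -25844531057280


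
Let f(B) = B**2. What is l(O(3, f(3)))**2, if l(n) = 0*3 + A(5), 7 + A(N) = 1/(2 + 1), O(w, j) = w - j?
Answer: 400/9 ≈ 44.444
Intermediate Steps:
A(N) = -20/3 (A(N) = -7 + 1/(2 + 1) = -7 + 1/3 = -20/3)
l(n) = -20/3 (l(n) = 0*3 - 20/3 = 0 - 20/3 = -20/3)
l(O(3, f(3)))**2 = (-20/3)**2 = 400/9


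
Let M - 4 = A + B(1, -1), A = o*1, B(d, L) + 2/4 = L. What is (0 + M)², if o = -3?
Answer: ¼ ≈ 0.25000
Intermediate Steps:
B(d, L) = -½ + L
A = -3 (A = -3*1 = -3)
M = -½ (M = 4 + (-3 + (-½ - 1)) = 4 + (-3 - 3/2) = 4 - 9/2 = -½ ≈ -0.50000)
(0 + M)² = (0 - ½)² = (-½)² = ¼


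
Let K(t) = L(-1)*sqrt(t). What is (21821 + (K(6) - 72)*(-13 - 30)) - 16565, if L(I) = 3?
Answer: 8352 - 129*sqrt(6) ≈ 8036.0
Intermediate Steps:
K(t) = 3*sqrt(t)
(21821 + (K(6) - 72)*(-13 - 30)) - 16565 = (21821 + (3*sqrt(6) - 72)*(-13 - 30)) - 16565 = (21821 + (-72 + 3*sqrt(6))*(-43)) - 16565 = (21821 + (3096 - 129*sqrt(6))) - 16565 = (24917 - 129*sqrt(6)) - 16565 = 8352 - 129*sqrt(6)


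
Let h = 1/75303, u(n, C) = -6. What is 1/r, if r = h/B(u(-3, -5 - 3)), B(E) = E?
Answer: -451818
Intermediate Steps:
h = 1/75303 ≈ 1.3280e-5
r = -1/451818 (r = (1/75303)/(-6) = (1/75303)*(-1/6) = -1/451818 ≈ -2.2133e-6)
1/r = 1/(-1/451818) = -451818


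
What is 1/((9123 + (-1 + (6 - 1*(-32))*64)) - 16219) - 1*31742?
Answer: -148076431/4665 ≈ -31742.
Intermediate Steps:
1/((9123 + (-1 + (6 - 1*(-32))*64)) - 16219) - 1*31742 = 1/((9123 + (-1 + (6 + 32)*64)) - 16219) - 31742 = 1/((9123 + (-1 + 38*64)) - 16219) - 31742 = 1/((9123 + (-1 + 2432)) - 16219) - 31742 = 1/((9123 + 2431) - 16219) - 31742 = 1/(11554 - 16219) - 31742 = 1/(-4665) - 31742 = -1/4665 - 31742 = -148076431/4665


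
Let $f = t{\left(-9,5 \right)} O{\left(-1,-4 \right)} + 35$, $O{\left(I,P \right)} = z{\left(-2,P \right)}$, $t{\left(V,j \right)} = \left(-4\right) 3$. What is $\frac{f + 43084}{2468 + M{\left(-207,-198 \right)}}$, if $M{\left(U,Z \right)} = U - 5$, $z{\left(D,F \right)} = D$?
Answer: $\frac{14381}{752} \approx 19.124$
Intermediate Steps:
$t{\left(V,j \right)} = -12$
$O{\left(I,P \right)} = -2$
$M{\left(U,Z \right)} = -5 + U$ ($M{\left(U,Z \right)} = U - 5 = -5 + U$)
$f = 59$ ($f = \left(-12\right) \left(-2\right) + 35 = 24 + 35 = 59$)
$\frac{f + 43084}{2468 + M{\left(-207,-198 \right)}} = \frac{59 + 43084}{2468 - 212} = \frac{43143}{2468 - 212} = \frac{43143}{2256} = 43143 \cdot \frac{1}{2256} = \frac{14381}{752}$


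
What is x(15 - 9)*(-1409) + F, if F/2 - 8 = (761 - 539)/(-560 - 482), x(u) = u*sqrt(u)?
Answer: 8114/521 - 8454*sqrt(6) ≈ -20692.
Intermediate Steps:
x(u) = u**(3/2)
F = 8114/521 (F = 16 + 2*((761 - 539)/(-560 - 482)) = 16 + 2*(222/(-1042)) = 16 + 2*(222*(-1/1042)) = 16 + 2*(-111/521) = 16 - 222/521 = 8114/521 ≈ 15.574)
x(15 - 9)*(-1409) + F = (15 - 9)**(3/2)*(-1409) + 8114/521 = 6**(3/2)*(-1409) + 8114/521 = (6*sqrt(6))*(-1409) + 8114/521 = -8454*sqrt(6) + 8114/521 = 8114/521 - 8454*sqrt(6)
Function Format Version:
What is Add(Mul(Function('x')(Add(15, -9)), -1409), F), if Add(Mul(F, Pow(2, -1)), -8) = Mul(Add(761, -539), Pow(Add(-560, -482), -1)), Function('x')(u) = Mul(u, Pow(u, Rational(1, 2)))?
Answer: Add(Rational(8114, 521), Mul(-8454, Pow(6, Rational(1, 2)))) ≈ -20692.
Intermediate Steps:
Function('x')(u) = Pow(u, Rational(3, 2))
F = Rational(8114, 521) (F = Add(16, Mul(2, Mul(Add(761, -539), Pow(Add(-560, -482), -1)))) = Add(16, Mul(2, Mul(222, Pow(-1042, -1)))) = Add(16, Mul(2, Mul(222, Rational(-1, 1042)))) = Add(16, Mul(2, Rational(-111, 521))) = Add(16, Rational(-222, 521)) = Rational(8114, 521) ≈ 15.574)
Add(Mul(Function('x')(Add(15, -9)), -1409), F) = Add(Mul(Pow(Add(15, -9), Rational(3, 2)), -1409), Rational(8114, 521)) = Add(Mul(Pow(6, Rational(3, 2)), -1409), Rational(8114, 521)) = Add(Mul(Mul(6, Pow(6, Rational(1, 2))), -1409), Rational(8114, 521)) = Add(Mul(-8454, Pow(6, Rational(1, 2))), Rational(8114, 521)) = Add(Rational(8114, 521), Mul(-8454, Pow(6, Rational(1, 2))))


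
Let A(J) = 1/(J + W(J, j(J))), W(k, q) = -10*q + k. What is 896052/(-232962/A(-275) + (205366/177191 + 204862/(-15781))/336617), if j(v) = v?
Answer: -30122249838547305513/17229074927742925851307 ≈ -0.0017483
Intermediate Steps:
W(k, q) = k - 10*q
A(J) = -1/(8*J) (A(J) = 1/(J + (J - 10*J)) = 1/(J - 9*J) = 1/(-8*J) = -1/(8*J))
896052/(-232962/A(-275) + (205366/177191 + 204862/(-15781))/336617) = 896052/(-232962/((-⅛/(-275))) + (205366/177191 + 204862/(-15781))/336617) = 896052/(-232962/((-⅛*(-1/275))) + (205366*(1/177191) + 204862*(-1/15781))*(1/336617)) = 896052/(-232962/1/2200 + (29338/25313 - 204862/15781)*(1/336617)) = 896052/(-232962*2200 - 4722688828/399464453*1/336617) = 896052/(-512516400 - 4722688828/134466525775501) = 896052/(-68916299710971703405228/134466525775501) = 896052*(-134466525775501/68916299710971703405228) = -30122249838547305513/17229074927742925851307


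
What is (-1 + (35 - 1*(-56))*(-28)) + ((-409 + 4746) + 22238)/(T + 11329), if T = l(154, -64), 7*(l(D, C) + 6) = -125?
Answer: -201531639/79136 ≈ -2546.6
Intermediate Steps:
l(D, C) = -167/7 (l(D, C) = -6 + (⅐)*(-125) = -6 - 125/7 = -167/7)
T = -167/7 ≈ -23.857
(-1 + (35 - 1*(-56))*(-28)) + ((-409 + 4746) + 22238)/(T + 11329) = (-1 + (35 - 1*(-56))*(-28)) + ((-409 + 4746) + 22238)/(-167/7 + 11329) = (-1 + (35 + 56)*(-28)) + (4337 + 22238)/(79136/7) = (-1 + 91*(-28)) + 26575*(7/79136) = (-1 - 2548) + 186025/79136 = -2549 + 186025/79136 = -201531639/79136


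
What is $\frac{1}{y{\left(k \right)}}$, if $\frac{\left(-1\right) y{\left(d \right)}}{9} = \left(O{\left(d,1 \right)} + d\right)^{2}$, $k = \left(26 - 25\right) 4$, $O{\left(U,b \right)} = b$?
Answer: $- \frac{1}{225} \approx -0.0044444$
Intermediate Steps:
$k = 4$ ($k = \left(26 - 25\right) 4 = 1 \cdot 4 = 4$)
$y{\left(d \right)} = - 9 \left(1 + d\right)^{2}$
$\frac{1}{y{\left(k \right)}} = \frac{1}{\left(-9\right) \left(1 + 4\right)^{2}} = \frac{1}{\left(-9\right) 5^{2}} = \frac{1}{\left(-9\right) 25} = \frac{1}{-225} = - \frac{1}{225}$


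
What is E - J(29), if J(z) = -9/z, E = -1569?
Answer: -45492/29 ≈ -1568.7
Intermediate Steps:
E - J(29) = -1569 - (-9)/29 = -1569 - 1*(-9/29) = -1569 + 9/29 = -45492/29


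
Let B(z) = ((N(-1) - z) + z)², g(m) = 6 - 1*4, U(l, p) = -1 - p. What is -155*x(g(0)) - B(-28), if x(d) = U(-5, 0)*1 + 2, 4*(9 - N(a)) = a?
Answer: -3849/16 ≈ -240.56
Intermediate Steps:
N(a) = 9 - a/4
g(m) = 2 (g(m) = 6 - 4 = 2)
x(d) = 1 (x(d) = (-1 - 1*0)*1 + 2 = (-1 + 0)*1 + 2 = -1*1 + 2 = -1 + 2 = 1)
B(z) = 1369/16 (B(z) = (((9 - ¼*(-1)) - z) + z)² = (((9 + ¼) - z) + z)² = ((37/4 - z) + z)² = (37/4)² = 1369/16)
-155*x(g(0)) - B(-28) = -155*1 - 1*1369/16 = -155 - 1369/16 = -3849/16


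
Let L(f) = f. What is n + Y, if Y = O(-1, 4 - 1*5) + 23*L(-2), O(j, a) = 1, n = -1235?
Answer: -1280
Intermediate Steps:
Y = -45 (Y = 1 + 23*(-2) = 1 - 46 = -45)
n + Y = -1235 - 45 = -1280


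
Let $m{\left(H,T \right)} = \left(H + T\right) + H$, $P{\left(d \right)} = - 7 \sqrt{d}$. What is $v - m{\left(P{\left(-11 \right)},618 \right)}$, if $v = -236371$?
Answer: $-236989 + 14 i \sqrt{11} \approx -2.3699 \cdot 10^{5} + 46.433 i$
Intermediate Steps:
$m{\left(H,T \right)} = T + 2 H$
$v - m{\left(P{\left(-11 \right)},618 \right)} = -236371 - \left(618 + 2 \left(- 7 \sqrt{-11}\right)\right) = -236371 - \left(618 + 2 \left(- 7 i \sqrt{11}\right)\right) = -236371 - \left(618 - 14 i \sqrt{11}\right) = -236989 + 14 i \sqrt{11}$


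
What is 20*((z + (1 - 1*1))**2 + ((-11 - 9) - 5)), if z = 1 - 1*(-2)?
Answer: -320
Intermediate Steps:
z = 3 (z = 1 + 2 = 3)
20*((z + (1 - 1*1))**2 + ((-11 - 9) - 5)) = 20*((3 + (1 - 1*1))**2 + ((-11 - 9) - 5)) = 20*((3 + (1 - 1))**2 + (-20 - 5)) = 20*((3 + 0)**2 - 25) = 20*(3**2 - 25) = 20*(9 - 25) = 20*(-16) = -320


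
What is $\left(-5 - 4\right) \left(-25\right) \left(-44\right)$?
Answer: $-9900$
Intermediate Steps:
$\left(-5 - 4\right) \left(-25\right) \left(-44\right) = \left(-9\right) \left(-25\right) \left(-44\right) = 225 \left(-44\right) = -9900$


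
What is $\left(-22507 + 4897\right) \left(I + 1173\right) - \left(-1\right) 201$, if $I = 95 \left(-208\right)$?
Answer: $327317271$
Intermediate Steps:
$I = -19760$
$\left(-22507 + 4897\right) \left(I + 1173\right) - \left(-1\right) 201 = \left(-22507 + 4897\right) \left(-19760 + 1173\right) - \left(-1\right) 201 = \left(-17610\right) \left(-18587\right) - -201 = 327317070 + 201 = 327317271$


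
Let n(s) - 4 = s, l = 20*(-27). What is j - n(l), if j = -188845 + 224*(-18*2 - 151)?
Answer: -230197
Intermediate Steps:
l = -540
n(s) = 4 + s
j = -230733 (j = -188845 + 224*(-36 - 151) = -188845 + 224*(-187) = -188845 - 41888 = -230733)
j - n(l) = -230733 - (4 - 540) = -230733 - 1*(-536) = -230733 + 536 = -230197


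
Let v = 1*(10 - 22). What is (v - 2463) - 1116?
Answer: -3591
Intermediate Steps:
v = -12 (v = 1*(-12) = -12)
(v - 2463) - 1116 = (-12 - 2463) - 1116 = -2475 - 1116 = -3591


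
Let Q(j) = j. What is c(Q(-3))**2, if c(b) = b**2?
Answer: 81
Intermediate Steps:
c(Q(-3))**2 = ((-3)**2)**2 = 9**2 = 81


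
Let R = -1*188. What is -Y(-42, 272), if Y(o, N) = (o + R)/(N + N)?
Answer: 115/272 ≈ 0.42279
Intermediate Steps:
R = -188
Y(o, N) = (-188 + o)/(2*N) (Y(o, N) = (o - 188)/(N + N) = (-188 + o)/((2*N)) = (-188 + o)*(1/(2*N)) = (-188 + o)/(2*N))
-Y(-42, 272) = -(-188 - 42)/(2*272) = -(-230)/(2*272) = -1*(-115/272) = 115/272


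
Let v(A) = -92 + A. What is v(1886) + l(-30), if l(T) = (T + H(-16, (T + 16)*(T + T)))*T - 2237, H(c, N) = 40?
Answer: -743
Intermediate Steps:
l(T) = -2237 + T*(40 + T) (l(T) = (T + 40)*T - 2237 = (40 + T)*T - 2237 = T*(40 + T) - 2237 = -2237 + T*(40 + T))
v(1886) + l(-30) = (-92 + 1886) + (-2237 + (-30)² + 40*(-30)) = 1794 + (-2237 + 900 - 1200) = 1794 - 2537 = -743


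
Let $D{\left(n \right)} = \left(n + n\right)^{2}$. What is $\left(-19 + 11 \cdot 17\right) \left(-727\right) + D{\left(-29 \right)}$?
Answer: $-118772$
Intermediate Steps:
$D{\left(n \right)} = 4 n^{2}$ ($D{\left(n \right)} = \left(2 n\right)^{2} = 4 n^{2}$)
$\left(-19 + 11 \cdot 17\right) \left(-727\right) + D{\left(-29 \right)} = \left(-19 + 11 \cdot 17\right) \left(-727\right) + 4 \left(-29\right)^{2} = \left(-19 + 187\right) \left(-727\right) + 4 \cdot 841 = 168 \left(-727\right) + 3364 = -122136 + 3364 = -118772$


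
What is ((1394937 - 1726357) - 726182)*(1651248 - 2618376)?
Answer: 1022836507056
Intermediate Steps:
((1394937 - 1726357) - 726182)*(1651248 - 2618376) = (-331420 - 726182)*(-967128) = -1057602*(-967128) = 1022836507056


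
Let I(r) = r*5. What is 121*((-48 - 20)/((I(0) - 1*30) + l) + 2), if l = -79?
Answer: 34606/109 ≈ 317.49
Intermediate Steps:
I(r) = 5*r
121*((-48 - 20)/((I(0) - 1*30) + l) + 2) = 121*((-48 - 20)/((5*0 - 1*30) - 79) + 2) = 121*(-68/((0 - 30) - 79) + 2) = 121*(-68/(-30 - 79) + 2) = 121*(-68/(-109) + 2) = 121*(-68*(-1/109) + 2) = 121*(68/109 + 2) = 121*(286/109) = 34606/109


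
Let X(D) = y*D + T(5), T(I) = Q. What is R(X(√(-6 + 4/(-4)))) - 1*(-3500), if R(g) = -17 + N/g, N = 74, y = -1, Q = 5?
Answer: 55913/16 + 37*I*√7/16 ≈ 3494.6 + 6.1183*I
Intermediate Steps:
T(I) = 5
X(D) = 5 - D (X(D) = -D + 5 = 5 - D)
R(g) = -17 + 74/g
R(X(√(-6 + 4/(-4)))) - 1*(-3500) = (-17 + 74/(5 - √(-6 + 4/(-4)))) - 1*(-3500) = (-17 + 74/(5 - √(-6 + 4*(-¼)))) + 3500 = (-17 + 74/(5 - √(-6 - 1))) + 3500 = (-17 + 74/(5 - √(-7))) + 3500 = (-17 + 74/(5 - I*√7)) + 3500 = 3483 + 74/(5 - I*√7)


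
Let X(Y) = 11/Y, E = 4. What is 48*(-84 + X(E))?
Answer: -3900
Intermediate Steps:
48*(-84 + X(E)) = 48*(-84 + 11/4) = 48*(-325/4) = -3900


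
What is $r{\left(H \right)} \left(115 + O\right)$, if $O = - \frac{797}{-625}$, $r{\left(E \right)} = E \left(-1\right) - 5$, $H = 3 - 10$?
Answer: $\frac{145344}{625} \approx 232.55$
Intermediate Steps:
$H = -7$ ($H = 3 - 10 = -7$)
$r{\left(E \right)} = -5 - E$ ($r{\left(E \right)} = - E - 5 = -5 - E$)
$O = \frac{797}{625}$ ($O = \left(-797\right) \left(- \frac{1}{625}\right) = \frac{797}{625} \approx 1.2752$)
$r{\left(H \right)} \left(115 + O\right) = \left(-5 - -7\right) \left(115 + \frac{797}{625}\right) = \left(-5 + 7\right) \frac{72672}{625} = 2 \cdot \frac{72672}{625} = \frac{145344}{625}$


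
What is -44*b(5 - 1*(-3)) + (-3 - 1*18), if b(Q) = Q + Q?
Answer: -725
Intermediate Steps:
b(Q) = 2*Q
-44*b(5 - 1*(-3)) + (-3 - 1*18) = -88*(5 - 1*(-3)) + (-3 - 1*18) = -88*(5 + 3) + (-3 - 18) = -88*8 - 21 = -44*16 - 21 = -704 - 21 = -725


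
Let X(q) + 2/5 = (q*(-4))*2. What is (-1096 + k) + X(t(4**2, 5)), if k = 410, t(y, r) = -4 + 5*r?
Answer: -4272/5 ≈ -854.40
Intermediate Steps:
X(q) = -2/5 - 8*q (X(q) = -2/5 + (q*(-4))*2 = -2/5 - 4*q*2 = -2/5 - 8*q)
(-1096 + k) + X(t(4**2, 5)) = (-1096 + 410) + (-2/5 - 8*(-4 + 5*5)) = -686 + (-2/5 - 8*(-4 + 25)) = -686 + (-2/5 - 8*21) = -686 + (-2/5 - 168) = -686 - 842/5 = -4272/5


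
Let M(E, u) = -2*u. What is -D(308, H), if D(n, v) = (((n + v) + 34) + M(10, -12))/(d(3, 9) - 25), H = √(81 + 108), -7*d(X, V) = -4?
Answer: 854/57 + 7*√21/57 ≈ 15.545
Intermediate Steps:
d(X, V) = 4/7 (d(X, V) = -⅐*(-4) = 4/7)
H = 3*√21 (H = √189 = 3*√21 ≈ 13.748)
D(n, v) = -406/171 - 7*n/171 - 7*v/171 (D(n, v) = (((n + v) + 34) - 2*(-12))/(4/7 - 25) = ((34 + n + v) + 24)/(-171/7) = (58 + n + v)*(-7/171) = -406/171 - 7*n/171 - 7*v/171)
-D(308, H) = -(-406/171 - 7/171*308 - 7*√21/57) = -(-406/171 - 2156/171 - 7*√21/57) = -(-854/57 - 7*√21/57) = 854/57 + 7*√21/57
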